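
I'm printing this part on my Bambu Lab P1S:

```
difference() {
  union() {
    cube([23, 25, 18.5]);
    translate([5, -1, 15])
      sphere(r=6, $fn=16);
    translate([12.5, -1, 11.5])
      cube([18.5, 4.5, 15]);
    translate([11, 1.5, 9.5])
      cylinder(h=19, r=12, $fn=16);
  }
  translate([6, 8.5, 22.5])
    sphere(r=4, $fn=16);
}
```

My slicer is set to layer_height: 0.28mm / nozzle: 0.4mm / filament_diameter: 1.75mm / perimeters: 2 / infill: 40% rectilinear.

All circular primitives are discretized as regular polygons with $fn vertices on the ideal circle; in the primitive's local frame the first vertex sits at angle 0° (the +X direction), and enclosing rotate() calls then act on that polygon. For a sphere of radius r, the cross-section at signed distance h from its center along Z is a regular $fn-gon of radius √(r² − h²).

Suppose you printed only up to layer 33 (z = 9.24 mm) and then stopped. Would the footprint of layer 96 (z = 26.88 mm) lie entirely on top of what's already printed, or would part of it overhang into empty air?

part overhangs

Compare the two slices. At z = 9.24: the cube (footprint 23×25) is included at this height (area 575.00 mm²); the r=6 sphere at (5, -1) contributes a regular 16-gon of circumradius √(6²−5.76²) = 1.680 (area = (16/2)·1.680²·sin(360°/16) = 8.64 mm²); the cube at (12.5, -1) does not reach this height (z outside [11.5, 26.5]); the cylinder at (11, 1.5) is not intersected at this z (z outside [9.5, 28.5]); Merging all regions: the regions partially overlap — summed areas 583.64 mm² minus the doubly-counted overlap 1.22 mm² gives 582.42 mm² — area = 582.42 mm²; the sphere at (6, 8.5) does not reach this height (|z−center|=13.260 > r=4); Taking the first minus the rest: none of the subtracted shapes is present at this height, so the result so far is unchanged — area = 582.42 mm². At z = 26.88: the cube does not reach this height (z outside [0, 18.5]); the sphere at (5, -1) does not reach this height (|z−center|=11.880 > r=6); the cube at (12.5, -1) is not intersected at this z (z outside [11.5, 26.5]); the r=12 cylinder at (11, 1.5) contributes a regular 16-gon of circumradius 12 (area = (16/2)·12.000²·sin(360°/16) = 440.85 mm²); Merging all regions: only the r=12 cylinder at (11, 1.5) is present, so the union is just that shape — area = 440.85 mm²; the sphere at (6, 8.5) is not intersected at this z (|z−center|=4.380 > r=4); After the difference (first − rest): none of the subtracted shapes is present at this height, so that combined region is unchanged — area = 440.85 mm². Checking containment: at z = 26.88 the cross-section extends beyond the z = 9.24 cross-section by about 181.23 mm².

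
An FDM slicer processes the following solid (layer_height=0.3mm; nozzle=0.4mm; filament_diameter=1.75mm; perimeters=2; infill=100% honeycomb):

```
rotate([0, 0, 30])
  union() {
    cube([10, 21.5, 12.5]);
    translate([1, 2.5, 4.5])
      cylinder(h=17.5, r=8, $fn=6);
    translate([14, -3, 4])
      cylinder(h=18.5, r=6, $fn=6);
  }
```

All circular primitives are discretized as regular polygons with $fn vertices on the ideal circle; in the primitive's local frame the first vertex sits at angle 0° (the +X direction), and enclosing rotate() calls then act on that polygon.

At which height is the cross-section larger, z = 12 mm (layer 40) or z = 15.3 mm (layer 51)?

layer 40 (z = 12 mm)

Layer 40 (z = 12): the 10×21.5 cube contributes its full rectangle (area 215.00 mm²); the r=8 cylinder at (1, 2.5) contributes a regular 6-gon of circumradius 8 (area = (6/2)·8.000²·sin(360°/6) = 166.28 mm²); the r=6 cylinder at (14, -3) gives a regular 6-gon of circumradius 6 (constant along its height) (area = (6/2)·6.000²·sin(360°/6) = 93.53 mm²); Combining (union): the regions partially overlap — summed areas 474.81 mm² minus the doubly-counted overlap 69.26 mm² gives 405.55 mm² — area = 405.55 mm²; (whole slice rotated 30° about Z — lengths, areas and connectivity unchanged). So its area = 405.55 mm². Layer 51 (z = 15.3): the cube is absent (z outside [0, 12.5]); the r=8 cylinder at (1, 2.5) contributes a regular 6-gon of circumradius 8 (area = (6/2)·8.000²·sin(360°/6) = 166.28 mm²); the cylinder at (14, -3): section is a regular 6-gon, circumradius r=6 (area = (6/2)·6.000²·sin(360°/6) = 93.53 mm²); Combining (union): the 2 present regions are separate (no shared area or edge), so areas and boundary lengths simply add and each stays a separate island — area = 259.81 mm²; (rotated 30° about Z; rotation is an isometry so areas/perimeters/island counts are preserved). So its area = 259.81 mm². Layer 40 is larger (405.55 vs 259.81 mm²).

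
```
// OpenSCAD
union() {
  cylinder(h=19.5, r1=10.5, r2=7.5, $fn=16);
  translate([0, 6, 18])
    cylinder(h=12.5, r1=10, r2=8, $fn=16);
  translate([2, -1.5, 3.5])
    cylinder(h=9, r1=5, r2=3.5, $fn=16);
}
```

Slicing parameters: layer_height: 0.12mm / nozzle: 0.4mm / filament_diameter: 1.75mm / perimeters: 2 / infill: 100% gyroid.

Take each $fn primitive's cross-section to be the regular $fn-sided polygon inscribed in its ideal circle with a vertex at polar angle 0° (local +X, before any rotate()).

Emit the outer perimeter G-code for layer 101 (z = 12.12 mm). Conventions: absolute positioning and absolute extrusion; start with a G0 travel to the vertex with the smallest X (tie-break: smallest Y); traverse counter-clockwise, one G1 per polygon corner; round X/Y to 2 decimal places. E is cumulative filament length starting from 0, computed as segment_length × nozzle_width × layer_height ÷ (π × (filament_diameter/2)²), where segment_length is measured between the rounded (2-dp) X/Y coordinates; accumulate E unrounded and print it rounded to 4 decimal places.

At z = 12.12 mm: the cone (r1=10.5→r2=7.5) has section circumradius 8.635 here — a regular 16-gon; the cone at (0, 6) is not intersected at this z (z outside [18, 30.5]); the cone at (2, -1.5) contributes a regular 16-gon of circumradius 3.563 (interpolated between r1=5 and r2=3.5 at t=0.958); Combining (union): the cone at (2, -1.5) lies entirely inside the cone, so the union is just the cone — 1 connected region. The outline is a single polygon with 16 vertices. Extrusion per mm of travel: 0.4 × 0.12 / (π × 0.875²) = 0.019956. Accumulating E over each segment gives final E = 1.0761.

G0 X-8.64 Y0.00 Z12.12
G1 X-7.98 Y-3.30 E0.0672
G1 X-6.11 Y-6.11 E0.1345
G1 X-3.30 Y-7.98 E0.2019
G1 X0.00 Y-8.64 E0.2690
G1 X3.30 Y-7.98 E0.3362
G1 X6.11 Y-6.11 E0.4036
G1 X7.98 Y-3.30 E0.4709
G1 X8.64 Y0.00 E0.5381
G1 X7.98 Y3.30 E0.6052
G1 X6.11 Y6.11 E0.6726
G1 X3.30 Y7.98 E0.7399
G1 X0.00 Y8.64 E0.8071
G1 X-3.30 Y7.98 E0.8743
G1 X-6.11 Y6.11 E0.9416
G1 X-7.98 Y3.30 E1.0090
G1 X-8.64 Y0.00 E1.0761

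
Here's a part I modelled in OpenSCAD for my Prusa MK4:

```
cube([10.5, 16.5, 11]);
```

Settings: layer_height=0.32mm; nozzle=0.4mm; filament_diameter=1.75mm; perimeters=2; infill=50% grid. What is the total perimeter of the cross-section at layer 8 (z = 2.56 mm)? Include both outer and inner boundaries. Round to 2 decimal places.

54.00 mm

At z = 2.56 mm: the 10.5×16.5 cube contributes its full rectangle (perimeter 54.00 mm). Overall, the cross-section is a single solid region. Total boundary length (outer) = 54.00 mm.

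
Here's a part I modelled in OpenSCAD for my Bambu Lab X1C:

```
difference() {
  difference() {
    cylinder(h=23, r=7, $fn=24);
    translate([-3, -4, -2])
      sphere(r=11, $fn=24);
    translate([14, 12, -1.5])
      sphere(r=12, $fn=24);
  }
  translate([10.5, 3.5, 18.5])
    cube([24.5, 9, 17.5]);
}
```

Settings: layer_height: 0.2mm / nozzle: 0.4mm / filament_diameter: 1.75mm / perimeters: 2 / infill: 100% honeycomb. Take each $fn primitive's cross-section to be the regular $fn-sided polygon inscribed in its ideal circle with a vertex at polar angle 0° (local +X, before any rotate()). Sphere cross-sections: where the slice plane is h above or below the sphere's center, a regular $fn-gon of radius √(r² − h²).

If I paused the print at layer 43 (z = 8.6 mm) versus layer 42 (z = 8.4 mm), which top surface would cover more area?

Layer 43 (z = 8.6): the cylinder: section is a regular 24-gon, circumradius r=7 (area = (24/2)·7.000²·sin(360°/24) = 152.19 mm²); the r=11 sphere at (-3, -4) contributes a regular 24-gon of circumradius √(11²−10.6²) = 2.939 (area = (24/2)·2.939²·sin(360°/24) = 26.83 mm²); the sphere at (14, 12): section is a regular 24-gon, circumradius = √(r²−h²) = √(12²−10.1²) = 6.480 (area = (24/2)·6.480²·sin(360°/24) = 130.41 mm²); Taking the first minus the rest: starting from the r=7 cylinder (152.19 mm²), the r=11 sphere at (-3, -4) partially overlaps it — only the 23.31 mm² overlap (of its 26.83 mm²) is removed, clipping the outline; the r=12 sphere at (14, 12) misses the remaining region (no effect) — area = 128.88 mm²; the cube at (10.5, 3.5) is absent (z outside [18.5, 36]); Subtracting the remaining from the first: none of the subtracted shapes is present at this height, so the result so far is unchanged — area = 128.88 mm². So its area = 128.88 mm². Layer 42 (z = 8.4): the r=7 cylinder contributes a regular 24-gon of circumradius 7 (area = (24/2)·7.000²·sin(360°/24) = 152.19 mm²); the r=11 sphere at (-3, -4) contributes a regular 24-gon of circumradius √(11²−10.4²) = 3.583 (area = (24/2)·3.583²·sin(360°/24) = 39.88 mm²); the sphere at (14, 12): section is a regular 24-gon, circumradius = √(r²−h²) = √(12²−9.9²) = 6.782 (area = (24/2)·6.782²·sin(360°/24) = 142.84 mm²); Subtracting the remaining from the first: starting from the r=7 cylinder (152.19 mm²), the r=11 sphere at (-3, -4) partially overlaps it — only the 31.54 mm² overlap (of its 39.88 mm²) is removed, clipping the outline; the r=12 sphere at (14, 12) misses the remaining region (no effect) — area = 120.64 mm²; the cube at (10.5, 3.5) is absent (z outside [18.5, 36]); After the difference (first − rest): none of the subtracted shapes is present at this height, so that combined region is unchanged — area = 120.64 mm². So its area = 120.64 mm². Layer 43 is larger (128.88 vs 120.64 mm²).

layer 43 (z = 8.6 mm)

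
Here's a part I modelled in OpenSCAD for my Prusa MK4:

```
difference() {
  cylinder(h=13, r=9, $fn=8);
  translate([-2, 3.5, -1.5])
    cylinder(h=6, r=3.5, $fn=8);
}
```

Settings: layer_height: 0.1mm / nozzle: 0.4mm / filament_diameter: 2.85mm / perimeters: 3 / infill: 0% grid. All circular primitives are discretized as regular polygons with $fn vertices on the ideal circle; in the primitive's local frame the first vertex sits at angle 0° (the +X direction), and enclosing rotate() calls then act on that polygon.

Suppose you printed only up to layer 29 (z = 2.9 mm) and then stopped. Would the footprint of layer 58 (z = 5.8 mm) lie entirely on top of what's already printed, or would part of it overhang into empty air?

part overhangs

Compare the two slices. At z = 2.9: the cylinder: section is a regular 8-gon, circumradius r=9 (area = (8/2)·9.000²·sin(360°/8) = 229.10 mm²); the cylinder at (-2, 3.5): section is a regular 8-gon, circumradius r=3.5 (area = (8/2)·3.500²·sin(360°/8) = 34.65 mm²); Subtracting the remaining from the first: starting from the r=9 cylinder (229.10 mm²), the r=3.5 cylinder at (-2, 3.5) lies wholly inside it (removes its full 34.65 mm² and its 21.43 mm outline becomes a hole wall) — area = 194.45 mm². At z = 5.8: the cylinder: section is a regular 8-gon, circumradius r=9 (area = (8/2)·9.000²·sin(360°/8) = 229.10 mm²); the cylinder at (-2, 3.5) is not intersected at this z (z outside [-1.5, 4.5]); After the difference (first − rest): none of the subtracted shapes is present at this height, so the r=9 cylinder is unchanged — area = 229.10 mm². Checking containment: at z = 5.8 the cross-section extends beyond the z = 2.9 cross-section by about 34.65 mm².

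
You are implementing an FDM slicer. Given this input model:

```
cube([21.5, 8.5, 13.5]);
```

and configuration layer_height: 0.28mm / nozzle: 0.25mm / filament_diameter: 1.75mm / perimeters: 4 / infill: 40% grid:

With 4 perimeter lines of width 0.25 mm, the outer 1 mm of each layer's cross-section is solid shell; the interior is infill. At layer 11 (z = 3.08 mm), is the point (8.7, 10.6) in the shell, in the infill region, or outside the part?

outside

At z = 3.08 mm: the cube (footprint 21.5×8.5) is included at this height. Overall, the cross-section is a single solid region. The nearest boundary edge runs (21.50, 8.50)→(0.00, 8.50); distance from the point to it = 2.10 mm. The point is not inside any of the regions above, so it lies outside the cross-section (2.10 mm from the nearest boundary).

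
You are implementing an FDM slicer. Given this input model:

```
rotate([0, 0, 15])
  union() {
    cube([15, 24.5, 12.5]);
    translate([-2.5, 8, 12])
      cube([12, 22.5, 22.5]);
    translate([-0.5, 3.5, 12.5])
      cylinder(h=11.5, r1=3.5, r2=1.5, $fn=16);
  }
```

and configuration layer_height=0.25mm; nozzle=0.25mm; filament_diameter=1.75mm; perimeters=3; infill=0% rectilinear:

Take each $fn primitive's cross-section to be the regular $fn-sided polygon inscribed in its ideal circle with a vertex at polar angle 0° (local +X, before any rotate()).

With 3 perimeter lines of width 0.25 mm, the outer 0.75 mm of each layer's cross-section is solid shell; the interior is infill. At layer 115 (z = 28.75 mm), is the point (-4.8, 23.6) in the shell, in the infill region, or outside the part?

At z = 28.75 mm: the cube is not intersected at this z (z outside [0, 12.5]); the cube at (-2.5, 8) (footprint 12×22.5) is included at this height; the cone at (-0.5, 3.5) is not intersected at this z (z outside [12.5, 24]); Combining (union): only the 12×22.5 cube at (-2.5, 8) is present, so the union is just that shape — 1 connected region; (whole slice rotated 15° about Z — lengths, areas and connectivity unchanged). Overall, the cross-section is a single solid region. Undo the 15° rotation: the query point maps to (1.472, 24.038) in the un-rotated model frame. The nearest boundary edge runs (-2.50, 30.50)→(-2.50, 8.00); distance from the point to it = 3.97 mm. The point is inside the cross-section and 3.97 mm from the nearest boundary — more than the 0.75 mm shell width (3 × 0.25), so it's in the infill interior.

infill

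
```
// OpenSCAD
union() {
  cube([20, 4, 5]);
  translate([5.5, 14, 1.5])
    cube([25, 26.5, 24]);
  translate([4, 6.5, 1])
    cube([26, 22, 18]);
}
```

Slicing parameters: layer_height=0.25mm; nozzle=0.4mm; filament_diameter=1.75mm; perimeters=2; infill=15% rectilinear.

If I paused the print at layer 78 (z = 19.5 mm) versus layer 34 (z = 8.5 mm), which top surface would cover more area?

Layer 78 (z = 19.5): the cube is not intersected at this z (z outside [0, 5]); the 25×26.5 cube at (5.5, 14) contributes its full rectangle (area 662.50 mm²); the cube at (4, 6.5) is not intersected at this z (z outside [1, 19]); Taking the union: only the 25×26.5 cube at (5.5, 14) is present, so the union is just that shape — area = 662.50 mm². So its area = 662.50 mm². Layer 34 (z = 8.5): the cube is absent (z outside [0, 5]); the cube at (5.5, 14) is present — its section is the full 25×26.5 rectangle (area 662.50 mm²); the cube at (4, 6.5) is present — its section is the full 26×22 rectangle (area 572.00 mm²); Combining (union): the regions partially overlap — summed areas 1234.50 mm² minus the doubly-counted overlap 355.25 mm² gives 879.25 mm² — area = 879.25 mm². So its area = 879.25 mm². Layer 34 is larger (879.25 vs 662.50 mm²).

layer 34 (z = 8.5 mm)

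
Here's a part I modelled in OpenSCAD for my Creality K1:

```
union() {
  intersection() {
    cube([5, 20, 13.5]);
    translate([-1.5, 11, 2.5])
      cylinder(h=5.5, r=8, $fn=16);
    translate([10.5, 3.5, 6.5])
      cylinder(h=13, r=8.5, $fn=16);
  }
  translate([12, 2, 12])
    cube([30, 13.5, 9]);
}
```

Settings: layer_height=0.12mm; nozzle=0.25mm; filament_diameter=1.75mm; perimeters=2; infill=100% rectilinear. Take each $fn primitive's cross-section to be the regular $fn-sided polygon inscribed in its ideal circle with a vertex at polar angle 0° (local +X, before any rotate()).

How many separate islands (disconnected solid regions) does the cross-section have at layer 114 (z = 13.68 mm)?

1

At z = 13.68 mm: the cube is not intersected at this z (z outside [0, 13.5]); the cylinder at (-1.5, 11) is not intersected at this z (z outside [2.5, 8]); the cylinder at (10.5, 3.5): section is a regular 16-gon, circumradius r=8.5; After intersecting: at least one operand is absent at this height, so nothing remains; the 30×13.5 cube at (12, 2) contributes its full rectangle; Combining (union): only the 30×13.5 cube at (12, 2) is present, so the union is just that shape — 1 connected region. Overall, the cross-section is a single solid region. Island count = 1.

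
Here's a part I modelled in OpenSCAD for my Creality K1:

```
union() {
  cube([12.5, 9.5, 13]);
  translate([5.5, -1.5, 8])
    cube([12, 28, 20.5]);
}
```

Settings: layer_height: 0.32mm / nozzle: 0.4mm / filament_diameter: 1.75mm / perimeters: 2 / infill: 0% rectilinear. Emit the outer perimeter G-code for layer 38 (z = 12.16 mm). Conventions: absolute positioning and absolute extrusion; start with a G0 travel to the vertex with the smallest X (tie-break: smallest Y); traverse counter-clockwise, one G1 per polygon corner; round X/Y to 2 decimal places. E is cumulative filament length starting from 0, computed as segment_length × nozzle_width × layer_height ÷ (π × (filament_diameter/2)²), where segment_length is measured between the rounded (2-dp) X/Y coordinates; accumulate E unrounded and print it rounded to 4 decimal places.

At z = 12.16 mm: the 12.5×9.5 cube contributes its full rectangle; the cube at (5.5, -1.5) is present — its section is the full 12×28 rectangle; Combining (union): the regions partially overlap (shared area 66.50 mm²), so overlapping operands fuse into one piece — 1 connected region. The outline is a single polygon with 8 vertices. Extrusion per mm of travel: 0.4 × 0.32 / (π × 0.875²) = 0.053216. Accumulating E over each segment gives final E = 4.8427.

G0 X0.00 Y0.00 Z12.16
G1 X5.50 Y0.00 E0.2927
G1 X5.50 Y-1.50 E0.3725
G1 X17.50 Y-1.50 E1.0111
G1 X17.50 Y26.50 E2.5012
G1 X5.50 Y26.50 E3.1398
G1 X5.50 Y9.50 E4.0444
G1 X0.00 Y9.50 E4.3371
G1 X0.00 Y0.00 E4.8427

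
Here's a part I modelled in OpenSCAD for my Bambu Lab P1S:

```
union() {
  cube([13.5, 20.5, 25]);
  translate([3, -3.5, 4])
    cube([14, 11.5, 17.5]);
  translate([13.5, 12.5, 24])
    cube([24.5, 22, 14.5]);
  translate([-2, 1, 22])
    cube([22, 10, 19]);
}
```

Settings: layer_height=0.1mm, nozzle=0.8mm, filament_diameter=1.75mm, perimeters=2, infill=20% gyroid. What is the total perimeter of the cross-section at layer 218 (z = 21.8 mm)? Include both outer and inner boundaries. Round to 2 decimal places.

68.00 mm

At z = 21.8 mm: the cube (footprint 13.5×20.5) is included at this height (perimeter 68.00 mm); the cube at (3, -3.5) does not reach this height (z outside [4, 21.5]); the cube at (13.5, 12.5) is not intersected at this z (z outside [24, 38.5]); the cube at (-2, 1) is not intersected at this z (z outside [22, 41]); Combining (union): only the 13.5×20.5 cube is present, so the union is just that shape — boundary = 68.00 mm. Overall, the cross-section is a single solid region. Total boundary length (outer) = 68.00 mm.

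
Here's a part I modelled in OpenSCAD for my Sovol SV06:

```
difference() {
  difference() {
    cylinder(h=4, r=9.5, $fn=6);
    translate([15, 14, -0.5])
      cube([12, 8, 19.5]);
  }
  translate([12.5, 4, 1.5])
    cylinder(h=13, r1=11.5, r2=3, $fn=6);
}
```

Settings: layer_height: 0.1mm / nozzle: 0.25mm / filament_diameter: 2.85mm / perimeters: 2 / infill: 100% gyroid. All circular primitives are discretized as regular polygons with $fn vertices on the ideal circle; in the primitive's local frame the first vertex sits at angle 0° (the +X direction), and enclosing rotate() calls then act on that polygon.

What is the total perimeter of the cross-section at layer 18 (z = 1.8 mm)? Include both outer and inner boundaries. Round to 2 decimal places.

At z = 1.8 mm: the cylinder: section is a regular 6-gon, circumradius r=9.5 (perimeter = 2·6·9.500·sin(180°/6) = 57.00 mm); the cube at (15, 14) is present — its section is the full 12×8 rectangle (perimeter 40.00 mm); After the difference (first − rest): starting from the r=9.5 cylinder, the 12×8 cube at (15, 14) misses the remaining region (no effect) — boundary = 57.00 mm; the cone at (12.5, 4) contributes a regular 6-gon of circumradius 11.304 (interpolated between r1=11.5 and r2=3 at t=0.023) (perimeter = 2·6·11.304·sin(180°/6) = 67.82 mm); Taking the first minus the rest: starting from that combined region, the cone at (12.5, 4) partially overlaps it — only the 54.56 mm² overlap (of its 331.97 mm²) is removed, clipping the outline — boundary = 55.89 mm. Overall, the cross-section is a single solid region. Total boundary length (outer) = 55.89 mm.

55.89 mm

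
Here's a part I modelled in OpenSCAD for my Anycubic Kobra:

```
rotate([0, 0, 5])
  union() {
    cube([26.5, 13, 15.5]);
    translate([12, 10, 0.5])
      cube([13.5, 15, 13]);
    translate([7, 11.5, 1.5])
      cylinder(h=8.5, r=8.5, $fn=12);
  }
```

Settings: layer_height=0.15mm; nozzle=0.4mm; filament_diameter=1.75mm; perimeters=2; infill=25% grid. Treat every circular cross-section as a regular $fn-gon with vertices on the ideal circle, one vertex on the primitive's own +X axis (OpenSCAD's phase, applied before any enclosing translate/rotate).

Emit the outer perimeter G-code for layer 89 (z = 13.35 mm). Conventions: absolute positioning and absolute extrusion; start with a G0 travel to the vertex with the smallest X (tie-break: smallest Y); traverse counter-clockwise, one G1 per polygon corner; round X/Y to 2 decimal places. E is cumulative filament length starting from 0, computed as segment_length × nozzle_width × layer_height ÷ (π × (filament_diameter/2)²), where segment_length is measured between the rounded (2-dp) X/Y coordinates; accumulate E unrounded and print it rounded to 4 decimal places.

At z = 13.35 mm: the 26.5×13 cube contributes its full rectangle; the cube at (12, 10) (footprint 13.5×15) is included at this height; the cylinder at (7, 11.5) does not reach this height (z outside [1.5, 10]); Taking the union: the regions partially overlap (shared area 40.50 mm²), so overlapping operands fuse into one piece — 1 connected region; (whole slice rotated 5° about Z — lengths, areas and connectivity unchanged). The outline is a single polygon with 8 vertices. Extrusion per mm of travel: 0.4 × 0.15 / (π × 0.875²) = 0.024945. Accumulating E over each segment gives final E = 2.5692.

G0 X-1.13 Y12.95 Z13.35
G1 X0.00 Y0.00 E0.3243
G1 X26.40 Y2.31 E0.9853
G1 X25.27 Y15.26 E1.3096
G1 X24.27 Y15.17 E1.3346
G1 X23.22 Y27.13 E1.6341
G1 X9.78 Y25.95 E1.9707
G1 X10.82 Y14.00 E2.2699
G1 X-1.13 Y12.95 E2.5692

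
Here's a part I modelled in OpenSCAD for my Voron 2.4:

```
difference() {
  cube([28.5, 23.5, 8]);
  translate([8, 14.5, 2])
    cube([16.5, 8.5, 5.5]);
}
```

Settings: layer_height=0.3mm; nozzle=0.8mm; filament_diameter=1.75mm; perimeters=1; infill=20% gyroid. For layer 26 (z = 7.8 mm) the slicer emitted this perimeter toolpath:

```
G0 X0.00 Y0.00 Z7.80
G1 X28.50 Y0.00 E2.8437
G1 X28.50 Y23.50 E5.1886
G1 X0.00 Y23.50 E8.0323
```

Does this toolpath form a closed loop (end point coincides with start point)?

Start point (G0): (0.00, 0.00). End point (last G1): the path does not return to the start — open.

no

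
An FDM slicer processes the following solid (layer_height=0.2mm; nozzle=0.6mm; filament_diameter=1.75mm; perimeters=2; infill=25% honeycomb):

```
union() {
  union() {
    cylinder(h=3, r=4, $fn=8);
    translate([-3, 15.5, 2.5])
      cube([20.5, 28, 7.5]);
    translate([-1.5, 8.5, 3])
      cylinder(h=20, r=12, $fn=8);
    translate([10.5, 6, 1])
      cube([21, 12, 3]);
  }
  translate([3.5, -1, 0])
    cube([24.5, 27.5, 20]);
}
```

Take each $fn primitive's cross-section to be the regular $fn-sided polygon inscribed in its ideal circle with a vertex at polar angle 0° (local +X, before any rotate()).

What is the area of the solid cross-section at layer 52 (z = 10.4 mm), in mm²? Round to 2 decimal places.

At z = 10.4 mm: the cylinder is absent (z outside [0, 3]); the cube at (-3, 15.5) is absent (z outside [2.5, 10]); the cylinder at (-1.5, 8.5): section is a regular 8-gon, circumradius r=12 (area = (8/2)·12.000²·sin(360°/8) = 407.29 mm²); the cube at (10.5, 6) is not intersected at this z (z outside [1, 4]); Combining (union): only the r=12 cylinder at (-1.5, 8.5) is present, so the union is just that shape — area = 407.29 mm²; the cube at (3.5, -1) is present — its section is the full 24.5×27.5 rectangle (area 673.75 mm²); Merging all regions: the regions partially overlap — summed areas 1081.04 mm² minus the doubly-counted overlap 93.78 mm² gives 987.26 mm² — area = 987.26 mm². Overall, the cross-section is a single solid region. Net area = 987.26 mm².

987.26 mm²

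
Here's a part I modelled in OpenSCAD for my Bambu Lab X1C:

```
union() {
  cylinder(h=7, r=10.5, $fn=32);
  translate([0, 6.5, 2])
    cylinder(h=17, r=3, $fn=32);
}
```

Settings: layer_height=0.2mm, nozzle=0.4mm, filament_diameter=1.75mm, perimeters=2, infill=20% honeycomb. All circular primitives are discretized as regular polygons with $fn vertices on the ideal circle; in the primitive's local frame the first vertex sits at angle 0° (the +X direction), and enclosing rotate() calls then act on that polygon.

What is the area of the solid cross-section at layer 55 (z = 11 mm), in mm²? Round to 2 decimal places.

At z = 11 mm: the cylinder is not intersected at this z (z outside [0, 7]); the cylinder at (0, 6.5): section is a regular 32-gon, circumradius r=3 (area = (32/2)·3.000²·sin(360°/32) = 28.09 mm²); Merging all regions: only the r=3 cylinder at (0, 6.5) is present, so the union is just that shape — area = 28.09 mm². Overall, the cross-section is a single solid region. Net area = 28.09 mm².

28.09 mm²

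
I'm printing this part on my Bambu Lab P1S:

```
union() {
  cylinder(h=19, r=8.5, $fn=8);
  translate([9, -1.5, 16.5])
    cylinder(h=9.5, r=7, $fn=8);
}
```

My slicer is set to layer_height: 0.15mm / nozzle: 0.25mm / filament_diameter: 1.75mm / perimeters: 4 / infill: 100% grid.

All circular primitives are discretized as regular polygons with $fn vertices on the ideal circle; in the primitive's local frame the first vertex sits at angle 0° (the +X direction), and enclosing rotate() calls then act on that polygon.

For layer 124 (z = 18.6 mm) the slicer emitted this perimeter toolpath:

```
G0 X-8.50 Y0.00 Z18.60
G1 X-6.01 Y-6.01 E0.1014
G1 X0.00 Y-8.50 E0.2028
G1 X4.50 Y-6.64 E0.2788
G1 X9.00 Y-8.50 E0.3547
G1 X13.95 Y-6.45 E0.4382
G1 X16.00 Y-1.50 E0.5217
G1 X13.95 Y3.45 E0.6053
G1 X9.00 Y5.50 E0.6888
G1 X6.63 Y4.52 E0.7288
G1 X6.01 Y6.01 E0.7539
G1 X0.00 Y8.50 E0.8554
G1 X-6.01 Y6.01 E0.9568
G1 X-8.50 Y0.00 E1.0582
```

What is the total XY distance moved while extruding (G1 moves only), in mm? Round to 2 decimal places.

Sum the Euclidean lengths of each G1 segment: total = 67.87 mm.

67.87 mm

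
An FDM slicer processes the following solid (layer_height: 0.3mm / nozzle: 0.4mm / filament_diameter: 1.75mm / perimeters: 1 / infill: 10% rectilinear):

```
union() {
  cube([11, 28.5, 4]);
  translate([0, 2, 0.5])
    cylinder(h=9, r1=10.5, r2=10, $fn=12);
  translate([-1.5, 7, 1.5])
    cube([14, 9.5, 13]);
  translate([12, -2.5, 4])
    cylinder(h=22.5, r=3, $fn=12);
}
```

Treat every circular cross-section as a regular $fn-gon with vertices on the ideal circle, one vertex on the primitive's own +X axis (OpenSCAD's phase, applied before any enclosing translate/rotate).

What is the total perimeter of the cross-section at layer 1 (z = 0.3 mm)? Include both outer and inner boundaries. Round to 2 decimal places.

At z = 0.3 mm: the cube is present — its section is the full 11×28.5 rectangle (perimeter 79.00 mm); the cone at (0, 2) is not intersected at this z (z outside [0.5, 9.5]); the cube at (-1.5, 7) does not reach this height (z outside [1.5, 14.5]); the cylinder at (12, -2.5) is absent (z outside [4, 26.5]); Merging all regions: only the 11×28.5 cube is present, so the union is just that shape — boundary = 79.00 mm. Overall, the cross-section is a single solid region. Total boundary length (outer) = 79.00 mm.

79.00 mm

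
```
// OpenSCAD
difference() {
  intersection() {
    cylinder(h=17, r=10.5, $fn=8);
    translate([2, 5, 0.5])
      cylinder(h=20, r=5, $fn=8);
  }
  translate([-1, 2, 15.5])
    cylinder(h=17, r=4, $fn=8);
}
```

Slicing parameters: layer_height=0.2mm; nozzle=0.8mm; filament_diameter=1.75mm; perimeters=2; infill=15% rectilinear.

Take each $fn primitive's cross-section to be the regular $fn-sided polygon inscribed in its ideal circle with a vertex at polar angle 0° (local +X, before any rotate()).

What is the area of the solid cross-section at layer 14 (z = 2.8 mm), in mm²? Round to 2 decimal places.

At z = 2.8 mm: the r=10.5 cylinder gives a regular 8-gon of circumradius 10.5 (constant along its height) (area = (8/2)·10.500²·sin(360°/8) = 311.83 mm²); the r=5 cylinder at (2, 5) contributes a regular 8-gon of circumradius 5 (area = (8/2)·5.000²·sin(360°/8) = 70.71 mm²); Taking the intersection: the r=5 cylinder at (2, 5) partially overlaps the r=10.5 cylinder; clipping to the common part keeps 69.46 mm² — area = 69.46 mm²; the cylinder at (-1, 2) is absent (z outside [15.5, 32.5]); Taking the first minus the rest: none of the subtracted shapes is present at this height, so that combined region is unchanged — area = 69.46 mm². Overall, the cross-section is a single solid region. Net area = 69.46 mm².

69.46 mm²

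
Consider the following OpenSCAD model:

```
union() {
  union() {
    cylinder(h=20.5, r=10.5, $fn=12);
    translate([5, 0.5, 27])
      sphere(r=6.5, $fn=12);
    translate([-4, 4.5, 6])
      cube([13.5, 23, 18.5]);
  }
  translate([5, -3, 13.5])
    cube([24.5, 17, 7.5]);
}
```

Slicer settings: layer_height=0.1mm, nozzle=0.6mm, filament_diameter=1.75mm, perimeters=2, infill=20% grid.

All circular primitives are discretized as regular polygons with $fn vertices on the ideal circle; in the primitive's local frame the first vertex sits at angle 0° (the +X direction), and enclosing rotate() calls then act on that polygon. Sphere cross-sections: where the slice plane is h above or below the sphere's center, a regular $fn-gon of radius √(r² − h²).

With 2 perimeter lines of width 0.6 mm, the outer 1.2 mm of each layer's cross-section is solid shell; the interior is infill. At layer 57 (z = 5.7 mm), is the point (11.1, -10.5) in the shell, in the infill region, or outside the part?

outside

At z = 5.7 mm: the r=10.5 cylinder gives a regular 12-gon of circumradius 10.5 (constant along its height); the sphere at (5, 0.5) is absent (|z−center|=21.300 > r=6.5); the cube at (-4, 4.5) does not reach this height (z outside [6, 24.5]); Merging all regions: only the r=10.5 cylinder is present, so the union is just that shape — 1 connected region; the cube at (5, -3) does not reach this height (z outside [13.5, 21]); Taking the union: only the result so far is present, so the union is just that shape — 1 connected region. Overall, the cross-section is a single solid region. The nearest boundary edge runs (5.25, -9.09)→(9.09, -5.25); distance from the point to it = 5.13 mm. The point is not inside any of the regions above, so it lies outside the cross-section (5.13 mm from the nearest boundary).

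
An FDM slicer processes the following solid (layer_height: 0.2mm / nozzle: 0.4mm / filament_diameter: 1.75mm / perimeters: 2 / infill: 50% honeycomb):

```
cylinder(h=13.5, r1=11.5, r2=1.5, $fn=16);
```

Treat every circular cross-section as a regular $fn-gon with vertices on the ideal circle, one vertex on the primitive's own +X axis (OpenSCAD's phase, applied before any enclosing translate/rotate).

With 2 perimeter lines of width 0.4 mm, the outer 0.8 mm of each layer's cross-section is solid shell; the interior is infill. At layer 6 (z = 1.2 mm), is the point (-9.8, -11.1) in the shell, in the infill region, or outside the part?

At z = 1.2 mm: the cone (r1=11.5→r2=1.5) has section circumradius 10.611 here — a regular 16-gon. Overall, the cross-section is a single solid region. The nearest boundary edge runs (-7.50, -7.50)→(-4.06, -9.80); distance from the point to it = 4.27 mm. The point is not inside any of the regions above, so it lies outside the cross-section (4.27 mm from the nearest boundary).

outside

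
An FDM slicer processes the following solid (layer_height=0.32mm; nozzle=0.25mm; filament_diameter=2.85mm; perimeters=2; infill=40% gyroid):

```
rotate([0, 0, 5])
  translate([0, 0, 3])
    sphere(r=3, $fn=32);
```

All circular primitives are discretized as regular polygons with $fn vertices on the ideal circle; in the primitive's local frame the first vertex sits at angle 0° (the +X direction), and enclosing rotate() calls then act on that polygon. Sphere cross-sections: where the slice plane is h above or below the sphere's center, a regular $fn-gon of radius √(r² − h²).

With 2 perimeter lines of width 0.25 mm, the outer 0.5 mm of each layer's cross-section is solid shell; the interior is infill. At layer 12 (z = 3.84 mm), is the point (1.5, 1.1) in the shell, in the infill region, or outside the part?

infill

At z = 3.84 mm: the sphere: section is a regular 32-gon, circumradius = √(r²−h²) = √(3²−0.84²) = 2.880; (rotated 5° about Z; rotation is an isometry so areas/perimeters/island counts are preserved). Overall, the cross-section is a single solid region. Undo the 5° rotation: the query point maps to (1.590, 0.965) in the un-rotated model frame. The nearest boundary edge runs (2.66, 1.10)→(2.39, 1.60); distance from the point to it = 1.01 mm. The point is inside the cross-section and 1.01 mm from the nearest boundary — more than the 0.5 mm shell width (2 × 0.25), so it's in the infill interior.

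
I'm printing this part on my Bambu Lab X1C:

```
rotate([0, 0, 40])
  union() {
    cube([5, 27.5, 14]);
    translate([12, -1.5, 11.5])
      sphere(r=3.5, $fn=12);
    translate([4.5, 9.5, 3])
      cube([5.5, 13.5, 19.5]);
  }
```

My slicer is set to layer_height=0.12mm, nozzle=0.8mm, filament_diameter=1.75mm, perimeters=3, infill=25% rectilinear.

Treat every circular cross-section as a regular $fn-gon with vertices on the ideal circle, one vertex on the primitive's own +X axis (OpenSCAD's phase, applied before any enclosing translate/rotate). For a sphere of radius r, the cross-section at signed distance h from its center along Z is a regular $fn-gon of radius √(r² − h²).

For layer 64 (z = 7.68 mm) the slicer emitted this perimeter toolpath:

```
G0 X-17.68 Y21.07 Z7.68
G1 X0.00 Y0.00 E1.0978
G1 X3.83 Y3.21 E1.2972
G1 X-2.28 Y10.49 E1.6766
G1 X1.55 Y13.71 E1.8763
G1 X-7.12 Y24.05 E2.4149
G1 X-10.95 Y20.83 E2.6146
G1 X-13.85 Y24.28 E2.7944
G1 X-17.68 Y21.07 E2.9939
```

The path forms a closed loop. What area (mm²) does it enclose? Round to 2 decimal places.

204.99 mm²

Apply the shoelace formula to the sequence of (X, Y) vertices; enclosed area = 204.99 mm².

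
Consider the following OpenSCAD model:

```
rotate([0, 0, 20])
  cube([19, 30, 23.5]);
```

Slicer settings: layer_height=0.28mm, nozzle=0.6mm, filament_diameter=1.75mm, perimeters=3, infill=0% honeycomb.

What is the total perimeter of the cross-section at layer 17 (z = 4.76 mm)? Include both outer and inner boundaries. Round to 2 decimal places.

98.00 mm

At z = 4.76 mm: the cube (footprint 19×30) is included at this height (perimeter 98.00 mm); (rotated 20° about Z; rotation is an isometry so areas/perimeters/island counts are preserved). Overall, the cross-section is a single solid region. Total boundary length (outer) = 98.00 mm.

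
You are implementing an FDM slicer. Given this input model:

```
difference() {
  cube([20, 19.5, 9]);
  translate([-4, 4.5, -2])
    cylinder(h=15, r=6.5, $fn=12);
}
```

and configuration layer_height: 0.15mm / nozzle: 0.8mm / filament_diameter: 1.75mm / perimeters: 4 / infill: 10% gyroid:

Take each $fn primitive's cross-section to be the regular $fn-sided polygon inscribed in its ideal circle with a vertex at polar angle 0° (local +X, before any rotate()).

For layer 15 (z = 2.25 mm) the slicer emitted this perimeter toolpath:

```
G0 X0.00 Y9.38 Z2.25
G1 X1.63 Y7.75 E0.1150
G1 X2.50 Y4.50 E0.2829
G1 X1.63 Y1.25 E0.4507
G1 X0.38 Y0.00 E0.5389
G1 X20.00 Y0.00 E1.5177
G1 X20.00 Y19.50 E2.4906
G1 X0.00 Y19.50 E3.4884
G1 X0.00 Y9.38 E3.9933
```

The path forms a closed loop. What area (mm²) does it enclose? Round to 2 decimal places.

373.99 mm²

Apply the shoelace formula to the sequence of (X, Y) vertices; enclosed area = 373.99 mm².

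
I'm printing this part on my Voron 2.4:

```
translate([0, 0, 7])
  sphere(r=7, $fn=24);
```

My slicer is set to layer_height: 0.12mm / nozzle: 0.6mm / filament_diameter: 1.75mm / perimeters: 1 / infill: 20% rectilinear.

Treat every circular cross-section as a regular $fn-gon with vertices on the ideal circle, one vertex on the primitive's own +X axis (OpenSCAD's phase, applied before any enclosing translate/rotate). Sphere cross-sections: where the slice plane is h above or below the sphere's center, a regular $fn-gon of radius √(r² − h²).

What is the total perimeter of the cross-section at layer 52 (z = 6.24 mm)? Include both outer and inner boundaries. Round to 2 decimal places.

At z = 6.24 mm: the r=7 sphere contributes a regular 24-gon of circumradius √(7²−0.76²) = 6.959 (perimeter = 2·24·6.959·sin(180°/24) = 43.60 mm). Overall, the cross-section is a single solid region. Total boundary length (outer) = 43.60 mm.

43.60 mm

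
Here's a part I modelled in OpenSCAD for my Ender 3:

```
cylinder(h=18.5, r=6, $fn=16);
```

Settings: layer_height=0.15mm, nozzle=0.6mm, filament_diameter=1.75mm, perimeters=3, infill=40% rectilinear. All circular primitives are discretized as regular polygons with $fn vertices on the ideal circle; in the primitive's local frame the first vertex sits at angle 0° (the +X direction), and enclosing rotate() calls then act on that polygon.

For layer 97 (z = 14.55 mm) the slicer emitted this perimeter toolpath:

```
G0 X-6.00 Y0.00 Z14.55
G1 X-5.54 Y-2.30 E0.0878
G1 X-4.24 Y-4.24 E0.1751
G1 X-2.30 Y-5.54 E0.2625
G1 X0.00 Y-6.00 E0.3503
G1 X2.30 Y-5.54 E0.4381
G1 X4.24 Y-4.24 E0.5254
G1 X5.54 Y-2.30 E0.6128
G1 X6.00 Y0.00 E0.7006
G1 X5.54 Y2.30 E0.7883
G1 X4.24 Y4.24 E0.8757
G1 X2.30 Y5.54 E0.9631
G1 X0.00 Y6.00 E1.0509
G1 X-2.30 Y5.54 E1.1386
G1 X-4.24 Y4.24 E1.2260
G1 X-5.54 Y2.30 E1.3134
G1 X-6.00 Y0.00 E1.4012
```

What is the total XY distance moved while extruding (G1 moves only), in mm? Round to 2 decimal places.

37.45 mm

Sum the Euclidean lengths of each G1 segment: total = 37.45 mm.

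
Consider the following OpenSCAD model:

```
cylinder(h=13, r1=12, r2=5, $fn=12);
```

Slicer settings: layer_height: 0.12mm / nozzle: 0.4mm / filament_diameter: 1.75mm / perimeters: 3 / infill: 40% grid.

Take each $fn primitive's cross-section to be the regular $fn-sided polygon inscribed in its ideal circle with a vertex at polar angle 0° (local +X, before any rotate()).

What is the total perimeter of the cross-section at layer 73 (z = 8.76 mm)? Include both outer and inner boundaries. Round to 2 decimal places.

At z = 8.76 mm: the cone: at t=0.674 of its height the radius interpolates to r₁+(r₂−r₁)t = 7.283, giving a regular 12-gon of that circumradius (perimeter = 2·12·7.283·sin(180°/12) = 45.24 mm). Overall, the cross-section is a single solid region. Total boundary length (outer) = 45.24 mm.

45.24 mm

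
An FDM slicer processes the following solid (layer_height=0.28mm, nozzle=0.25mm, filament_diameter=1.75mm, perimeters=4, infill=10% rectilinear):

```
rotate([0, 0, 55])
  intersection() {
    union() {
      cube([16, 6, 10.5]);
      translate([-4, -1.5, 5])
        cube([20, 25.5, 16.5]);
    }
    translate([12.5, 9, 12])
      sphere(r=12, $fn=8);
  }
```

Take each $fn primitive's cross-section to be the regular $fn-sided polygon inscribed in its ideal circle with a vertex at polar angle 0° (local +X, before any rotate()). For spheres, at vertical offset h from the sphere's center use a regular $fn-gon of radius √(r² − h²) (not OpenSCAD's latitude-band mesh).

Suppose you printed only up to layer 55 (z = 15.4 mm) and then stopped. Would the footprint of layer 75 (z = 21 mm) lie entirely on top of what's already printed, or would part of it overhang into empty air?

Compare the two slices. At z = 15.4: the cube is absent (z outside [0, 10.5]); the 20×25.5 cube at (-4, -1.5) contributes its full rectangle (area 510.00 mm²); Combining (union): only the 20×25.5 cube at (-4, -1.5) is present, so the union is just that shape — area = 510.00 mm²; the r=12 sphere at (12.5, 9) contributes a regular 8-gon of circumradius √(12²−3.4²) = 11.508 (area = (8/2)·11.508²·sin(360°/8) = 374.60 mm²); After intersecting: the r=12 sphere at (12.5, 9) partially overlaps the result so far; clipping to the common part keeps 260.33 mm² — area = 260.33 mm²; (rotated 55° about Z; rotation is an isometry so areas/perimeters/island counts are preserved). At z = 21: the cube is not intersected at this z (z outside [0, 10.5]); the cube at (-4, -1.5) (footprint 20×25.5) is included at this height (area 510.00 mm²); Taking the union: only the 20×25.5 cube at (-4, -1.5) is present, so the union is just that shape — area = 510.00 mm²; the r=12 sphere at (12.5, 9) contributes a regular 8-gon of circumradius √(12²−9²) = 7.937 (area = (8/2)·7.937²·sin(360°/8) = 178.19 mm²); Keeping only the common overlap: the r=12 sphere at (12.5, 9) partially overlaps that combined region; clipping to the common part keeps 139.58 mm² — area = 139.58 mm²; (whole slice rotated 55° about Z — lengths, areas and connectivity unchanged). Checking containment: the cross-section at z = 21 is a subset of the cross-section at z = 15.4.

entirely on top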